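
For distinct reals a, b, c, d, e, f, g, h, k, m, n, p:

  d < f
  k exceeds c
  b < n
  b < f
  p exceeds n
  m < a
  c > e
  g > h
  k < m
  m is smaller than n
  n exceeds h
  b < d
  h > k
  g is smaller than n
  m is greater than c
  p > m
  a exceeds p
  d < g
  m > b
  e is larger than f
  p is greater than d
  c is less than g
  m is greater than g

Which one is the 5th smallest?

Piecing the relations together gives one ordering: b < d < f < e < c < k < h < g < m < n < p < a.
Counting 5 from the smallest end gives c.

c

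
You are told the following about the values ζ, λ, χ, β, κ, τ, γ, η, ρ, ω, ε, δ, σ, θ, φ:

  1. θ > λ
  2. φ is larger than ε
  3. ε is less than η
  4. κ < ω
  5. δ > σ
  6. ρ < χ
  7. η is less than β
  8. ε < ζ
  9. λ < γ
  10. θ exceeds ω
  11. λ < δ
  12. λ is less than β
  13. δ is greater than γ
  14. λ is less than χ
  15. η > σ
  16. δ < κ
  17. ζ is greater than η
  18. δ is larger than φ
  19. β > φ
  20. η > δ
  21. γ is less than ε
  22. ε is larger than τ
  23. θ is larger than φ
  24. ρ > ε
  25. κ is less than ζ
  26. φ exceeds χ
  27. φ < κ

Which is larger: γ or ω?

ω

Link the given pairs in sequence: γ < ε; ε < ρ; ρ < χ; χ < φ; φ < δ; δ < κ; κ < ω.
Together: γ < ε < ρ < χ < φ < δ < κ < ω.
So γ < ω; ω is the larger of the two.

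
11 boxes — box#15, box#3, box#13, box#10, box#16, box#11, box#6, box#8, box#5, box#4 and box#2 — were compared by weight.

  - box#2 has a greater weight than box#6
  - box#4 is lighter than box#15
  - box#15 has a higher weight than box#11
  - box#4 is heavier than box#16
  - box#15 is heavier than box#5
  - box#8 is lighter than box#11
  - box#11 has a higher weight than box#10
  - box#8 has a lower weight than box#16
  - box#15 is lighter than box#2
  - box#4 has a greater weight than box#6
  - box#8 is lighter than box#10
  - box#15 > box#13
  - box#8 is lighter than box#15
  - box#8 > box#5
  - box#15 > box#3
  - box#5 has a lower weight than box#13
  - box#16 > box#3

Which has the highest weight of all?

box#2

Chaining downward from box#2: directly below it, box#6, box#15; then box#5, box#3, box#8, box#13, box#4, box#11; then box#16, box#10.
That covers every other element, and nothing is given above box#2, so box#2 is the highest weight.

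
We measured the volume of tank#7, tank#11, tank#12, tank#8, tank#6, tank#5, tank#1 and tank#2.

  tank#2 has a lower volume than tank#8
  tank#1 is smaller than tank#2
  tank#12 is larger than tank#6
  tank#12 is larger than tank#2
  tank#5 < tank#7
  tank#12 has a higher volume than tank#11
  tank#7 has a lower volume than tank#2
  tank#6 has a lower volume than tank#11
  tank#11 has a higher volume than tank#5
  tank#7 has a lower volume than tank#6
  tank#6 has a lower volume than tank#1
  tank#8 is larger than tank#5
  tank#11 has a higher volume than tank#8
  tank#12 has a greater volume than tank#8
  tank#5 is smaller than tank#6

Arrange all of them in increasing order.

The consecutive links are each given: tank#5 < tank#7; tank#7 < tank#6; tank#6 < tank#1; tank#1 < tank#2; tank#2 < tank#8; tank#8 < tank#11; tank#11 < tank#12.

tank#5 < tank#7 < tank#6 < tank#1 < tank#2 < tank#8 < tank#11 < tank#12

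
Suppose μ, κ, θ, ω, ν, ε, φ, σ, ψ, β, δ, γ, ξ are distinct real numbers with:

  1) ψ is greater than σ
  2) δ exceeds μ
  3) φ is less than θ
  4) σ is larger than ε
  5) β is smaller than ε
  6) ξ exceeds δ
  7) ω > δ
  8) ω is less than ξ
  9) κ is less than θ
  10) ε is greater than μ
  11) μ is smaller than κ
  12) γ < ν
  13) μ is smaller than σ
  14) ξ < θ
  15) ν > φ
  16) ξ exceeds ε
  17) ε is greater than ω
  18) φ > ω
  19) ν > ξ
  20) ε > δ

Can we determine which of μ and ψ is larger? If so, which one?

ψ

μ < δ and δ < ω give μ < ω.
Then ω < ε extends the chain to ε.
With ε < σ: μ < δ < ω < ε < σ.
Then σ < ψ extends the chain to ψ.
So ψ is larger.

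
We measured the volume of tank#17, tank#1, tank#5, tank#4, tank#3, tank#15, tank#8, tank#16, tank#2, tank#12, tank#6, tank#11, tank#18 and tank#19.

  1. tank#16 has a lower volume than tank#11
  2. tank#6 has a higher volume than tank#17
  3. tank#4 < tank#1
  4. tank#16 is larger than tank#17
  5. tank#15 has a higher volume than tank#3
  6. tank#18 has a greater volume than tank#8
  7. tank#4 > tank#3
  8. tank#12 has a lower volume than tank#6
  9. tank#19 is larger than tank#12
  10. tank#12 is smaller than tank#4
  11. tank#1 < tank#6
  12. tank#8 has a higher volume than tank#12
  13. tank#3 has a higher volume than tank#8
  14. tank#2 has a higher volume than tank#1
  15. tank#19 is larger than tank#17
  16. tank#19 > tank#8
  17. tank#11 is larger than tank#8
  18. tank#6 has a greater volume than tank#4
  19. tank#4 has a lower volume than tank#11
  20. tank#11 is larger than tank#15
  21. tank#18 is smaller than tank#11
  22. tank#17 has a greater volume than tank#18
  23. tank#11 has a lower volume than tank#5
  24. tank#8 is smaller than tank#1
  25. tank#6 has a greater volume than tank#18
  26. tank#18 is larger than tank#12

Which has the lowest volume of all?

tank#12

tank#8 is not least since tank#12 < tank#8; tank#18 is not least since tank#12 < tank#18; tank#17 is not least since tank#18 < tank#17; tank#3 is not least since tank#8 < tank#3; tank#19 is not least since tank#12 < tank#19; tank#16 is not least since tank#17 < tank#16; tank#4 is not least since tank#12 < tank#4; tank#1 is not least since tank#8 < tank#1; tank#6 is not least since tank#1 < tank#6; tank#15 is not least since tank#3 < tank#15; tank#11 is not least since tank#18 < tank#11; tank#2 is not least since tank#1 < tank#2; tank#5 is not least since tank#11 < tank#5.
Only tank#12 has nothing below it, so tank#12 is the lowest volume.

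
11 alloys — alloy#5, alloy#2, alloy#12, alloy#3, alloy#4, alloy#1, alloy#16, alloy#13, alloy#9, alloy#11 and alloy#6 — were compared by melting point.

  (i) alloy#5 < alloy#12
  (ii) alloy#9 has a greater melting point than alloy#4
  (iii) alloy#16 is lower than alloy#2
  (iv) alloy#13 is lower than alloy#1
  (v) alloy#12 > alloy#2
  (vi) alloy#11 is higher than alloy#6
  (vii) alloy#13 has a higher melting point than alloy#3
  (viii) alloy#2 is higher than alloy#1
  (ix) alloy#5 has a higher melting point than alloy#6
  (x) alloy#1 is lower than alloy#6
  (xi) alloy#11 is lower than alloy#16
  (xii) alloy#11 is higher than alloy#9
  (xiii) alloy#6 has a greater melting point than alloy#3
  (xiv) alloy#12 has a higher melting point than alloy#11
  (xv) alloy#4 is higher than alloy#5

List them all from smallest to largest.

Nothing is placed below alloy#3, so it is least; from there alloy#3 < alloy#13; alloy#13 < alloy#1; alloy#1 < alloy#6; alloy#6 < alloy#5; alloy#5 < alloy#4; alloy#4 < alloy#9; alloy#9 < alloy#11; alloy#11 < alloy#16; alloy#16 < alloy#2; alloy#2 < alloy#12, each given directly.

alloy#3 < alloy#13 < alloy#1 < alloy#6 < alloy#5 < alloy#4 < alloy#9 < alloy#11 < alloy#16 < alloy#2 < alloy#12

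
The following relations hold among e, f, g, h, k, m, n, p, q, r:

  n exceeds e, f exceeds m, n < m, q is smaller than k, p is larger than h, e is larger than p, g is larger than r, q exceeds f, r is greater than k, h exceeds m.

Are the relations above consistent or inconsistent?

We have m < h stated directly, yet also h < p < e < n < m by chaining the others — so h < m. Contradiction.

inconsistent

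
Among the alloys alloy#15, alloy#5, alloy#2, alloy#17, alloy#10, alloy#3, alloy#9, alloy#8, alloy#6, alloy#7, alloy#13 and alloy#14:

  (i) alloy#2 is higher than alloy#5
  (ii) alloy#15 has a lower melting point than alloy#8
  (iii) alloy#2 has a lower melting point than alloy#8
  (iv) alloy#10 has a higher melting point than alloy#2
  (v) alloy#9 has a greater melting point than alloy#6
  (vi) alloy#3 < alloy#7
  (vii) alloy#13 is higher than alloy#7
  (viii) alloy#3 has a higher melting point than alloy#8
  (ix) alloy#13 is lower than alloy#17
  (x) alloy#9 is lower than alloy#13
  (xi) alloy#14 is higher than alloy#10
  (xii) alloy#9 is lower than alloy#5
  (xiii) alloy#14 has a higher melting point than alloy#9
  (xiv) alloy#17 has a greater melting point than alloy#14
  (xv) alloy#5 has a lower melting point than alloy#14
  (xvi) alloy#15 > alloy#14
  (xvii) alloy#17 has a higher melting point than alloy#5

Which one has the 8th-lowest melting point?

Chaining the given pairs: alloy#6 < alloy#9 < alloy#5 < alloy#2 < alloy#10 < alloy#14 < alloy#15 < alloy#8 < alloy#3 < alloy#7 < alloy#13 < alloy#17.
Counting 8 from the smallest end gives alloy#8.

alloy#8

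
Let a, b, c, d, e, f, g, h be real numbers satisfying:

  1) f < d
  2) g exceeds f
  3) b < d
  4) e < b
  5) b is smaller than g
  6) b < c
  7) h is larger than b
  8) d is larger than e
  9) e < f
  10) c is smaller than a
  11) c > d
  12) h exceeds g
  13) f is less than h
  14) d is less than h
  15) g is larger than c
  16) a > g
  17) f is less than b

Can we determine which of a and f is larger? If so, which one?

a

Chaining the given relations: f < b < d < c < g < a.
So a is larger.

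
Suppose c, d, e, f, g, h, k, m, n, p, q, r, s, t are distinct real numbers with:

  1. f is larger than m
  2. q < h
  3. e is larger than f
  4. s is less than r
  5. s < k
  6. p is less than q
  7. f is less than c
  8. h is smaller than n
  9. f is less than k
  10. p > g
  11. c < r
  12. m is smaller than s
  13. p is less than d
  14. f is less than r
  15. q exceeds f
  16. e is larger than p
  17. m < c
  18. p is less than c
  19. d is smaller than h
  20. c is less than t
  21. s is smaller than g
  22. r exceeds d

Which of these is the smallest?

m

Chaining upward from m: directly above it, s, f, c; then g, q, k, e, r, t; then p, h; then d, n.
That covers every other element, and nothing is given below m, so m is the smallest.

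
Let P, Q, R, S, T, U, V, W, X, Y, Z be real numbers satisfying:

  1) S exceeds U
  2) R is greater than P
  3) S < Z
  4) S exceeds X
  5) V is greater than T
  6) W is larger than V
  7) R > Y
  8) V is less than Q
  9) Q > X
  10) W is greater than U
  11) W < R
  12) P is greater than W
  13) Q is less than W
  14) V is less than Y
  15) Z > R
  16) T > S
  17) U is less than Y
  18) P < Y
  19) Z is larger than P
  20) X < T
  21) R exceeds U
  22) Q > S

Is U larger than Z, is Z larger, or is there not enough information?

Z

U < S and S < T give U < T.
With T < V: U < S < T < V.
Then V < Q extends the chain to Q.
Then Q < W extends the chain to W.
Then W < P extends the chain to P.
Then P < Y extends the chain to Y.
With Y < R: U < S < T < V < Q < W < P < Y < R.
Then R < Z extends the chain to Z.
So Z is larger.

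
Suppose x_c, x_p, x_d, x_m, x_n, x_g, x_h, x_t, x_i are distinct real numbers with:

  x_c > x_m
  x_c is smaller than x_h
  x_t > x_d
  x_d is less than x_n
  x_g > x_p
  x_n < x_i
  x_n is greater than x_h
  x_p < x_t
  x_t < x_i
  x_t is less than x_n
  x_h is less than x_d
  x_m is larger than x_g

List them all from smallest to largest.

The consecutive links are each given: x_p < x_g; x_g < x_m; x_m < x_c; x_c < x_h; x_h < x_d; x_d < x_t; x_t < x_n; x_n < x_i.

x_p < x_g < x_m < x_c < x_h < x_d < x_t < x_n < x_i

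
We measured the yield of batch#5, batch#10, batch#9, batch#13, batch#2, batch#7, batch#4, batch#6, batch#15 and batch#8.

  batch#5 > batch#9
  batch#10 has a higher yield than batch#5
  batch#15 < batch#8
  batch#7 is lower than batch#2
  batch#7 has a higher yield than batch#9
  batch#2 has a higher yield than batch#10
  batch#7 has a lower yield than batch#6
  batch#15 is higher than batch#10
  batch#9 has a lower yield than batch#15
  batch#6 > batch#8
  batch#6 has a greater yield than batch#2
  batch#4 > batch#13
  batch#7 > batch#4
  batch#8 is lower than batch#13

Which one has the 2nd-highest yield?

Piecing the relations together gives one ordering: batch#9 < batch#5 < batch#10 < batch#15 < batch#8 < batch#13 < batch#4 < batch#7 < batch#2 < batch#6.
Counting 2 from the largest end gives batch#2.

batch#2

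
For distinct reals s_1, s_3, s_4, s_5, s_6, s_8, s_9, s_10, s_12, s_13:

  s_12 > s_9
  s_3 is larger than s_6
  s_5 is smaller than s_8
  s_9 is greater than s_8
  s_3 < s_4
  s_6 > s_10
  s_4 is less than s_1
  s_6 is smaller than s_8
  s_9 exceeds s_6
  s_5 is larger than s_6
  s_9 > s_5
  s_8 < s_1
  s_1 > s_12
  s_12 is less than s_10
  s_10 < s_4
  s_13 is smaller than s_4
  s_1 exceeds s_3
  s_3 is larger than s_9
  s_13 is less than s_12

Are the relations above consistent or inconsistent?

We have s_9 < s_12 stated directly, yet also s_12 < s_10 < s_6 < s_5 < s_8 < s_9 by chaining the others — so s_12 < s_9. Contradiction.

inconsistent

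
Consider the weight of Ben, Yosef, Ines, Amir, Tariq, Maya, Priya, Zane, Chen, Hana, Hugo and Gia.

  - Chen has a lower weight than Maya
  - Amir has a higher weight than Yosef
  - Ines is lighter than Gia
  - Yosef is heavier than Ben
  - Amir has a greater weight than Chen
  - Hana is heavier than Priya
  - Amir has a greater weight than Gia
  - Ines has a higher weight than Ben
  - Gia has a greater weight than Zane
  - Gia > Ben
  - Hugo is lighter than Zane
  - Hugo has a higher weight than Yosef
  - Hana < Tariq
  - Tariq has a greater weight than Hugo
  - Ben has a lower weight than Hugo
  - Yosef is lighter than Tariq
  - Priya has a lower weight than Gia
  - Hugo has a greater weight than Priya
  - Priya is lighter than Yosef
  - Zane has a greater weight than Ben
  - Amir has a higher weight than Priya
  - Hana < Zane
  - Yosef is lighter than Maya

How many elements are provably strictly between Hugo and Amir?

Chaining upward from Hugo reaches: Tariq, Zane, Gia.
Chaining downward from Amir reaches: Ben, Priya, Yosef, Hana, Chen, Zane, Ines, Gia.
Strictly between Hugo and Amir are those in both lists: Zane, Gia — 2 elements.

2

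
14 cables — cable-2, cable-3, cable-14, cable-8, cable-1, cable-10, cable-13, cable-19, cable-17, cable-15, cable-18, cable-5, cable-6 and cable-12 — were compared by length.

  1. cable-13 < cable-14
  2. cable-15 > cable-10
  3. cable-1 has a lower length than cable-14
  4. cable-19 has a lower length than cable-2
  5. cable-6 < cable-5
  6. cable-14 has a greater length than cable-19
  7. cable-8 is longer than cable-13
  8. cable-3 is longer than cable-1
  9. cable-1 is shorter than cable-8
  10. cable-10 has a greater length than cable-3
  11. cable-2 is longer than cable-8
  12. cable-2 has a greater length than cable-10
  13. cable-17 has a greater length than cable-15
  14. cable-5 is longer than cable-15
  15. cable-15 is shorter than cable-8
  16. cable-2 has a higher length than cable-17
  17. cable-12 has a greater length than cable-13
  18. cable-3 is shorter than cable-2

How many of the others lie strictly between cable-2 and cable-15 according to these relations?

Chaining upward from cable-15 reaches: cable-17, cable-5, cable-8.
Chaining downward from cable-2 reaches: cable-1, cable-3, cable-19, cable-13, cable-10, cable-17, cable-8.
Strictly between cable-15 and cable-2 are those in both lists: cable-17, cable-8 — 2 elements.

2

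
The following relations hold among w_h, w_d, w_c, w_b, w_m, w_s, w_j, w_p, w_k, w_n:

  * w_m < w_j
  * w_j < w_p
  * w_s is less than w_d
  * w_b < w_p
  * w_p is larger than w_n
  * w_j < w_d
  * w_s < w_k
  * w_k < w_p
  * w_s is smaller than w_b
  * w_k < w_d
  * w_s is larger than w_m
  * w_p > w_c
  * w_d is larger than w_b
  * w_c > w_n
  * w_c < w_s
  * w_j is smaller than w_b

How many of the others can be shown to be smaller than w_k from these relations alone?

4

Directly below w_k: w_s.
One step further: w_m, w_c (3 so far).
One step further: w_n (4 so far).
No other element is forced below w_k by the given relations, so the count is 4.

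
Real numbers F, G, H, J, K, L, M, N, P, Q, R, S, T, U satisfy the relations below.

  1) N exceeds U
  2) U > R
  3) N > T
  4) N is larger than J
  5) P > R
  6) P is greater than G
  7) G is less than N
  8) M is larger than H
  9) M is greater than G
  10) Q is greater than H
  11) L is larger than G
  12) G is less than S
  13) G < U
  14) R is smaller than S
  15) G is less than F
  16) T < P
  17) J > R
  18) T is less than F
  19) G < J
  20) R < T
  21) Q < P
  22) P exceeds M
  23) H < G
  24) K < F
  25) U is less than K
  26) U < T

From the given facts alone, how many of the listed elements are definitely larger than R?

8

The elements the relations force above R are U, K, S, J, T, N, P, F — no chain reaches any other.
That is 8.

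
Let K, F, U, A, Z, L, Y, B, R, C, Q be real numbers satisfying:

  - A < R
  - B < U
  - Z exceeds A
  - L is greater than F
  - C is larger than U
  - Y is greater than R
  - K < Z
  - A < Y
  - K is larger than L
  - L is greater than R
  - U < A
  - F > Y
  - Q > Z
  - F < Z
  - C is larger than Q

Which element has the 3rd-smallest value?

The consecutive relations fix a unique order: B < U < A < R < Y < F < L < K < Z < Q < C.
The 3rd smallest is A.

A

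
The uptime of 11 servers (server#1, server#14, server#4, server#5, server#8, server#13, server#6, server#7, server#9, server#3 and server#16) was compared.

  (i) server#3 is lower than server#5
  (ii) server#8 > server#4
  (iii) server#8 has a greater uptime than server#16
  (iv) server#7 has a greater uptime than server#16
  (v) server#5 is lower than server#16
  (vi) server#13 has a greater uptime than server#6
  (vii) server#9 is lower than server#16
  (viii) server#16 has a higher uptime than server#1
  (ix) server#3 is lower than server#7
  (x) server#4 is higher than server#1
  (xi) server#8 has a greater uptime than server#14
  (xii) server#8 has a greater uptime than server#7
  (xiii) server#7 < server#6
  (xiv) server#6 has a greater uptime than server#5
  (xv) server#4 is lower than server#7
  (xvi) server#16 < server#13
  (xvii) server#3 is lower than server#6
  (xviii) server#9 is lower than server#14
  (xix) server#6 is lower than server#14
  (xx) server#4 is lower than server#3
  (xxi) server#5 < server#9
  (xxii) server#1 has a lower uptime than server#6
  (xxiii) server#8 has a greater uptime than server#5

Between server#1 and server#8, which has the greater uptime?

server#8

Link the given pairs in sequence: server#1 < server#4; server#4 < server#3; server#3 < server#5; server#5 < server#9; server#9 < server#16; server#16 < server#7; server#7 < server#6; server#6 < server#14; server#14 < server#8.
Together: server#1 < server#4 < server#3 < server#5 < server#9 < server#16 < server#7 < server#6 < server#14 < server#8.
So server#1 < server#8; server#8 is the higher of the two.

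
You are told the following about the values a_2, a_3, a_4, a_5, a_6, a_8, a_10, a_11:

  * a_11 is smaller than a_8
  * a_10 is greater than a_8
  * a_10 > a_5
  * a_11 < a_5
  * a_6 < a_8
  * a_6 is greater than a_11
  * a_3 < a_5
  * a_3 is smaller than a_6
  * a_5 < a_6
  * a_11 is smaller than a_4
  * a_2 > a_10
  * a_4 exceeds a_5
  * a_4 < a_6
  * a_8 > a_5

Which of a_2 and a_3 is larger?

a_2

Chaining the given relations: a_3 < a_5 < a_4 < a_6 < a_8 < a_10 < a_2.
So a_3 < a_2; a_2 is the larger of the two.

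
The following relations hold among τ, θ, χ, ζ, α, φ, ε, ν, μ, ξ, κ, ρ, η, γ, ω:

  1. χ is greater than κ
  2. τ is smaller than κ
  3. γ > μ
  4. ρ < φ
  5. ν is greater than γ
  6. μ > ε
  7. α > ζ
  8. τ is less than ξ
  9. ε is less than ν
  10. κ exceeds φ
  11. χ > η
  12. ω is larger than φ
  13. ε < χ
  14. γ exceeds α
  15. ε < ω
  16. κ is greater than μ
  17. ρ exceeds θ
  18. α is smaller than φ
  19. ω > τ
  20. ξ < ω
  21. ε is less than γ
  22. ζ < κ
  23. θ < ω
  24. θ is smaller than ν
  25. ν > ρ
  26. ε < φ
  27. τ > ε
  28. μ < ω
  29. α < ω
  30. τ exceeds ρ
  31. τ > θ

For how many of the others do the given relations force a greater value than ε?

9

The elements the relations force above ε are μ, φ, τ, γ, ν, κ, ξ, ω, χ — no chain reaches any other.
That is 9.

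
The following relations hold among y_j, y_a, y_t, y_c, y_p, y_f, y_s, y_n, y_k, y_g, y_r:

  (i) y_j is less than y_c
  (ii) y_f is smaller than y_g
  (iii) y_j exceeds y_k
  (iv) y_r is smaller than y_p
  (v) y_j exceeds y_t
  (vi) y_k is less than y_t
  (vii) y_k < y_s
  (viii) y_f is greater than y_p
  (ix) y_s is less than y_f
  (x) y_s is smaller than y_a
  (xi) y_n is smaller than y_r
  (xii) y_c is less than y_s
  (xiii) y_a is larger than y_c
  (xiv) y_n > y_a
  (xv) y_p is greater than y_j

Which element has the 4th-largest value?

y_r

Chaining the given pairs: y_k < y_t < y_j < y_c < y_s < y_a < y_n < y_r < y_p < y_f < y_g.
Counting 4 from the largest end gives y_r.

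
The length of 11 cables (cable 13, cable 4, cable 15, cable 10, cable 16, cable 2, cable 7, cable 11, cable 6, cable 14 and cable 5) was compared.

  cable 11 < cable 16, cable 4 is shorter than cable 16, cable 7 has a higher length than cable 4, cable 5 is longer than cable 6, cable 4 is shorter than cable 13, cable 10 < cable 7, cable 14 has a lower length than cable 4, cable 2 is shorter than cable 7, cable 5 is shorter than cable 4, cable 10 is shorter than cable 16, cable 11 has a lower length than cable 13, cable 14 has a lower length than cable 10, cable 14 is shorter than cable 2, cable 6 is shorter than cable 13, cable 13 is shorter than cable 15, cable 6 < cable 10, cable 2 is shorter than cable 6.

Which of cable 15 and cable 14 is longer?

cable 15

Chaining the given relations: cable 14 < cable 2 < cable 6 < cable 5 < cable 4 < cable 13 < cable 15.
So cable 14 < cable 15; cable 15 is the longer of the two.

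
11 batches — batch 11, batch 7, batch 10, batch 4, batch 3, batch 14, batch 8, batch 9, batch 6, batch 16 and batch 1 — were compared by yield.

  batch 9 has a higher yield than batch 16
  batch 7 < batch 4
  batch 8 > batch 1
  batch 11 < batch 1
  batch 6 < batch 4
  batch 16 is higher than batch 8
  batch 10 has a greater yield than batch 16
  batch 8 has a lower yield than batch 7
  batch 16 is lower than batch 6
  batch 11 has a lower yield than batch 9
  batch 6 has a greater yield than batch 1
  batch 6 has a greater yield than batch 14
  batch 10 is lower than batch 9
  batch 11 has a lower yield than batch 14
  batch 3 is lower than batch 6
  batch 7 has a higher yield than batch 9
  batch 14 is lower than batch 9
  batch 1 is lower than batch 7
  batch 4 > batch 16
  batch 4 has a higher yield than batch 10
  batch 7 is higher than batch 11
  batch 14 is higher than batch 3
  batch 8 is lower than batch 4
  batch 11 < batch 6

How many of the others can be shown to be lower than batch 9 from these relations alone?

The elements the relations force below batch 9 are batch 11, batch 3, batch 14, batch 1, batch 8, batch 16, batch 10 — no chain reaches any other.
That is 7.

7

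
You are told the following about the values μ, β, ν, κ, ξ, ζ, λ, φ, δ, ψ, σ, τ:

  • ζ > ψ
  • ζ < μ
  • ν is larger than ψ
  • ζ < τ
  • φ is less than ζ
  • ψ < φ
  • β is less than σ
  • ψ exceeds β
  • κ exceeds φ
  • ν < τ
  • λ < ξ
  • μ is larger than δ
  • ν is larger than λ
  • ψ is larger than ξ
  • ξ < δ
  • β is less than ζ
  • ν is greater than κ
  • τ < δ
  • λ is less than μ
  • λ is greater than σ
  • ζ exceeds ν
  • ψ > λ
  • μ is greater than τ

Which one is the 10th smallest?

Piecing the relations together gives one ordering: β < σ < λ < ξ < ψ < φ < κ < ν < ζ < τ < δ < μ.
Counting 10 from the smallest end gives τ.

τ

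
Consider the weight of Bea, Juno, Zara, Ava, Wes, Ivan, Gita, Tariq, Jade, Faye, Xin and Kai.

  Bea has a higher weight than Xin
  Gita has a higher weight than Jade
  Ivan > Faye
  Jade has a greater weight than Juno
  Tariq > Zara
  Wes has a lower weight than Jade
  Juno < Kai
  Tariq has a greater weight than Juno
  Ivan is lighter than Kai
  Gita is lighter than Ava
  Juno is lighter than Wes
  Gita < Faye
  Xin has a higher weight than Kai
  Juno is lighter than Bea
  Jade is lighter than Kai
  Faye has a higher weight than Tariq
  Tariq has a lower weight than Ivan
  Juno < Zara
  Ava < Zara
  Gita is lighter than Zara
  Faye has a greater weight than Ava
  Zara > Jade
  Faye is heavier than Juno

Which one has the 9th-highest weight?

Gita

Piecing the relations together gives one ordering: Juno < Wes < Jade < Gita < Ava < Zara < Tariq < Faye < Ivan < Kai < Xin < Bea.
Counting 9 from the largest end gives Gita.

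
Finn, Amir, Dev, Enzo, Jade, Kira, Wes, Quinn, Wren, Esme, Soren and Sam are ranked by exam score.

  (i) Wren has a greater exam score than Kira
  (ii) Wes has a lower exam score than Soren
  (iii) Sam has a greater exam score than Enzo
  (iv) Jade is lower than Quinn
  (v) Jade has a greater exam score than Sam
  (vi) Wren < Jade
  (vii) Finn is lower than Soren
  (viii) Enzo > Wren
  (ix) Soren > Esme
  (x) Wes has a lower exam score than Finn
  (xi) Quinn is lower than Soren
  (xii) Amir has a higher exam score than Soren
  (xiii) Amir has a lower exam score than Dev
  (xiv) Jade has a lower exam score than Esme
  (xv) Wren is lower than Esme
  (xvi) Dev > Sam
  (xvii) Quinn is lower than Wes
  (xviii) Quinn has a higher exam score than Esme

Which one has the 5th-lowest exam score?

Piecing the relations together gives one ordering: Kira < Wren < Enzo < Sam < Jade < Esme < Quinn < Wes < Finn < Soren < Amir < Dev.
Counting 5 from the smallest end gives Jade.

Jade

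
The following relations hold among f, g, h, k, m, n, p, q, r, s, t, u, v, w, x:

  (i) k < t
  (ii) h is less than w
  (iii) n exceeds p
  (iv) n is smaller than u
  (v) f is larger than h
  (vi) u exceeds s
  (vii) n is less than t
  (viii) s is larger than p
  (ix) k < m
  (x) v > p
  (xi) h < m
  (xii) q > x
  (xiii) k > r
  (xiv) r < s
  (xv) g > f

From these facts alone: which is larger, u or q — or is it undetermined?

Following every chain through u: below u we get r, p, s, n.
q is not reached, and no chain runs the other way from q to u.
So the given relations leave the order of u and q undetermined.

undetermined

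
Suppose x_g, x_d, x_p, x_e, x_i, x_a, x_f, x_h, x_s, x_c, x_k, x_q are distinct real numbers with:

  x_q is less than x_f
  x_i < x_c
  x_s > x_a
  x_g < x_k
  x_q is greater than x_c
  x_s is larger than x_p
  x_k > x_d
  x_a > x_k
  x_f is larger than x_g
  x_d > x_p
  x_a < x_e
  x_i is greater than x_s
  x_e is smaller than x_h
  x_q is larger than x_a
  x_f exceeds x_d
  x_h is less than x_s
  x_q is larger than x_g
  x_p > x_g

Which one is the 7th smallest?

The consecutive relations fix a unique order: x_g < x_p < x_d < x_k < x_a < x_e < x_h < x_s < x_i < x_c < x_q < x_f.
The 7th smallest is x_h.

x_h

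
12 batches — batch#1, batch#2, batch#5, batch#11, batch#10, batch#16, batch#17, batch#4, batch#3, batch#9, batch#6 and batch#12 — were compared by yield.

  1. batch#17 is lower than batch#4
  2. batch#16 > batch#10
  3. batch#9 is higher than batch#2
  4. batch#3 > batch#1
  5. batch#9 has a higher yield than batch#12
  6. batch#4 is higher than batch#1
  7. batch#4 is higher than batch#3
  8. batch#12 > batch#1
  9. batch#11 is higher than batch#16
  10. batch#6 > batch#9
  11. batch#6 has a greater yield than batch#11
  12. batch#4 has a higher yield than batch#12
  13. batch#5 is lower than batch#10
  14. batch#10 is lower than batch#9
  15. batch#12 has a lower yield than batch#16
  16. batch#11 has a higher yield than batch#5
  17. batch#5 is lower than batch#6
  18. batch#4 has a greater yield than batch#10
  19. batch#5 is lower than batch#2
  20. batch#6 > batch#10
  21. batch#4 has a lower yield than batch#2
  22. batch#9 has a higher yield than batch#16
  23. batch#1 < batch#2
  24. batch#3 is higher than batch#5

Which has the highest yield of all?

batch#1 is not greatest since batch#1 < batch#3; batch#5 is not greatest since batch#5 < batch#3; batch#3 is not greatest since batch#3 < batch#4; batch#12 is not greatest since batch#12 < batch#16; batch#10 is not greatest since batch#10 < batch#9; batch#17 is not greatest since batch#17 < batch#4; batch#4 is not greatest since batch#4 < batch#2; batch#16 is not greatest since batch#16 < batch#11; batch#2 is not greatest since batch#2 < batch#9; batch#9 is not greatest since batch#9 < batch#6; batch#11 is not greatest since batch#11 < batch#6.
Only batch#6 has nothing above it, so batch#6 is the highest yield.

batch#6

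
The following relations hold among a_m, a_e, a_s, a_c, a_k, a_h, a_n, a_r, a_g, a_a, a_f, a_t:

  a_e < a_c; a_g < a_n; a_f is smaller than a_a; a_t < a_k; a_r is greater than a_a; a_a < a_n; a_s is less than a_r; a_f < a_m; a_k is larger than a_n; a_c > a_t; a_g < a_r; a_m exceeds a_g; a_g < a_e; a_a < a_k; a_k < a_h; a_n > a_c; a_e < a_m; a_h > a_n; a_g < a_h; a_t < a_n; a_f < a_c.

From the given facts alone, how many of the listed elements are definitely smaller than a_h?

The elements the relations force below a_h are a_f, a_g, a_t, a_a, a_e, a_c, a_n, a_k — no chain reaches any other.
That is 8.

8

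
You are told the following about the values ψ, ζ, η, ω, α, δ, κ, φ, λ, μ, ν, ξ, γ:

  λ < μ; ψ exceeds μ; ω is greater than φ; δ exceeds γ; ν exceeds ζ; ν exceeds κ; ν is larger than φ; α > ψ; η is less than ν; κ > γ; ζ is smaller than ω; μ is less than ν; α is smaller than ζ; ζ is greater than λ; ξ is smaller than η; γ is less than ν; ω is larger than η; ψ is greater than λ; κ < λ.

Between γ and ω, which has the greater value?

ω

γ < κ and κ < λ give γ < λ.
With λ < μ: γ < κ < λ < μ.
Then μ < ψ extends the chain to ψ.
Then ψ < α extends the chain to α.
Then α < ζ extends the chain to ζ.
With ζ < ω: γ < κ < λ < μ < ψ < α < ζ < ω.
So γ < ω; ω is the larger of the two.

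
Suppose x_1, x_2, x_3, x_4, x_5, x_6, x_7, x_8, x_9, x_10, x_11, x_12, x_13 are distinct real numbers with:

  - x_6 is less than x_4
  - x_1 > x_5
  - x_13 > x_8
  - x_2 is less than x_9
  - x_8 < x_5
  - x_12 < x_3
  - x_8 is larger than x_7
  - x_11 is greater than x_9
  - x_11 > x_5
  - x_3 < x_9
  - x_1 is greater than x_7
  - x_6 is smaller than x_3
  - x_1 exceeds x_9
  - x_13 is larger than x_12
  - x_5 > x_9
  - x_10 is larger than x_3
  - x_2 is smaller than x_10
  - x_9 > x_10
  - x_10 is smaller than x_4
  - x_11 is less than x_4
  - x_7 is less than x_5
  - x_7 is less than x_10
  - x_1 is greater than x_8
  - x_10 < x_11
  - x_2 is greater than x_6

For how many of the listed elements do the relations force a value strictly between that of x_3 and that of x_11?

3

The relations place x_3 below x_11. An element lies strictly between them when it is forced above x_3 and also forced below x_11.
Above x_3: {x_10, x_9, x_5, x_1, x_4}. Below x_11: {x_6, x_12, x_7, x_8, x_2, x_10, x_9, x_5}.
Intersection: {x_10, x_9, x_5} — 3.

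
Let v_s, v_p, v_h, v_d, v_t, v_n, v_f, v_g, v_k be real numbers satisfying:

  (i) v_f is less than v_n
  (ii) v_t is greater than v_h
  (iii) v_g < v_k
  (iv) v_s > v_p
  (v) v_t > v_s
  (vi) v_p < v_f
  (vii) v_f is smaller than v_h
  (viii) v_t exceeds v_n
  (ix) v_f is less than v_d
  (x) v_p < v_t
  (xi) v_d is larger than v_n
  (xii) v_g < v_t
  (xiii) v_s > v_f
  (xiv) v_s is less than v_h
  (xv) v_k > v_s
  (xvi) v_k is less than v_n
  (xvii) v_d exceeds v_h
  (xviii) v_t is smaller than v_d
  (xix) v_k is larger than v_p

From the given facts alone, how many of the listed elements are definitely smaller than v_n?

From v_n the given relations immediately reach v_f, v_k.
From those, v_g, v_p, v_s — 5 in total.
Nothing else is reachable below v_n; 5 in all.

5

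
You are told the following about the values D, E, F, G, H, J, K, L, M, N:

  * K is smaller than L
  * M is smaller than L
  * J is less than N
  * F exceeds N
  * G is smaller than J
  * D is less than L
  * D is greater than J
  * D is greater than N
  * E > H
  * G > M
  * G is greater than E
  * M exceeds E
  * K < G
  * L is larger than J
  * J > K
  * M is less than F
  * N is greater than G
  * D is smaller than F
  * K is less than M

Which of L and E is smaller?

E

E < M < G < J < N < D < L, by transitivity through M, G, J, N, D.
So E < L; E is the smaller of the two.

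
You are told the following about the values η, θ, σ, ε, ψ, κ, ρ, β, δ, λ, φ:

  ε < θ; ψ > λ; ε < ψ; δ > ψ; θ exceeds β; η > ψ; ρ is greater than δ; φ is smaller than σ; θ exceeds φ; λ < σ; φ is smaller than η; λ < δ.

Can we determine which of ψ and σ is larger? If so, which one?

undetermined

Following every chain through ψ: above ψ we get δ, η, ρ; below ψ we get λ, ε.
σ is not reached, and no chain runs the other way from σ to ψ.
So the given relations leave the order of ψ and σ undetermined.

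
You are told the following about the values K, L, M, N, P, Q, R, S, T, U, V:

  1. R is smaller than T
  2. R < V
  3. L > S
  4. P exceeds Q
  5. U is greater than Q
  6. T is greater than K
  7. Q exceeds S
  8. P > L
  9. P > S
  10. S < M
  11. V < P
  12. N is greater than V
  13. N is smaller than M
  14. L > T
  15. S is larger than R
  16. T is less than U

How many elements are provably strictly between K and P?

Chaining upward from K reaches: T, L, U.
Chaining downward from P reaches: R, V, S, T, L, Q.
Strictly between K and P are those in both lists: T, L — 2 elements.

2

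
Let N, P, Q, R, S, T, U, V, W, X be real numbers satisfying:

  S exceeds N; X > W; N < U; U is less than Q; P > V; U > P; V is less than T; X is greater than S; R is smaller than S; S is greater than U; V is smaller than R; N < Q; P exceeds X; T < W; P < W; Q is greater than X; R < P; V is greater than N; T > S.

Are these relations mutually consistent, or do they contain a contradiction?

inconsistent

We have X < P stated directly, yet also P < U < S < T < W < X by chaining the others — so P < X. Contradiction.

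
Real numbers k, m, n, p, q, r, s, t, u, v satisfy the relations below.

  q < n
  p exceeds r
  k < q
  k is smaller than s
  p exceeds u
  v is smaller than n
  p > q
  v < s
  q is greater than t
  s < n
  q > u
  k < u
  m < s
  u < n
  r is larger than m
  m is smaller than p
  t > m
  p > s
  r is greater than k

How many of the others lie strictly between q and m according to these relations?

The relations place m below q. An element lies strictly between them when it is forced above m and also forced below q.
Above m: {r, t, s, p, n}. Below q: {k, t, u}.
Intersection: {t} — 1.

1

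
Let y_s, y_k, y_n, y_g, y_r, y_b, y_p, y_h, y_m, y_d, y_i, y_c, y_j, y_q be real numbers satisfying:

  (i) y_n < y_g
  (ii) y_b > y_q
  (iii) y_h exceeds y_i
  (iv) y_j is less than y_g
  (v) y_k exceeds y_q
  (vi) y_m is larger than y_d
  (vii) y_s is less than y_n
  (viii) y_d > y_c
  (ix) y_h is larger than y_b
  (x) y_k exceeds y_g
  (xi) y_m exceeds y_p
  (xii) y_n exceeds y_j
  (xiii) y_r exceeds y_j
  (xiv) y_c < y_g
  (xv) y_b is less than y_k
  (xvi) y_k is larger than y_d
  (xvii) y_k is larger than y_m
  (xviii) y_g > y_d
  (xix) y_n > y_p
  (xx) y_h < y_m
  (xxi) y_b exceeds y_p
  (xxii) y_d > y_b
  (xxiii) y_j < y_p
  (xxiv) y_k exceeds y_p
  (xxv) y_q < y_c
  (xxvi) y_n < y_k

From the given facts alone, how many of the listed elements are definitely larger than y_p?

7

Directly above y_p: y_b, y_n, y_m, y_k.
One step further: y_h, y_d, y_g (7 so far).
Nothing else is reachable above y_p; 7 in all.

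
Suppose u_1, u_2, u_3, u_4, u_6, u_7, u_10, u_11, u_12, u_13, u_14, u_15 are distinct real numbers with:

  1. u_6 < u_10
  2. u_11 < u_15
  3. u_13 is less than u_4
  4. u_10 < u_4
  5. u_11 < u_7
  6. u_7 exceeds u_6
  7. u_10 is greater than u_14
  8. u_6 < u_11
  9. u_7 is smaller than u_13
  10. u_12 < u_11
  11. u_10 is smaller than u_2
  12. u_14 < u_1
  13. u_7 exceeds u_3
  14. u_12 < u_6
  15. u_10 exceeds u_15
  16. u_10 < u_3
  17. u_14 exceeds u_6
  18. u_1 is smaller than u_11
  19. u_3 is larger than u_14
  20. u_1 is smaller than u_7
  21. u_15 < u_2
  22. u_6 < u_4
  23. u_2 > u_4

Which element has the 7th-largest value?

Piecing the relations together gives one ordering: u_12 < u_6 < u_14 < u_1 < u_11 < u_15 < u_10 < u_3 < u_7 < u_13 < u_4 < u_2.
The 7th largest is u_15.

u_15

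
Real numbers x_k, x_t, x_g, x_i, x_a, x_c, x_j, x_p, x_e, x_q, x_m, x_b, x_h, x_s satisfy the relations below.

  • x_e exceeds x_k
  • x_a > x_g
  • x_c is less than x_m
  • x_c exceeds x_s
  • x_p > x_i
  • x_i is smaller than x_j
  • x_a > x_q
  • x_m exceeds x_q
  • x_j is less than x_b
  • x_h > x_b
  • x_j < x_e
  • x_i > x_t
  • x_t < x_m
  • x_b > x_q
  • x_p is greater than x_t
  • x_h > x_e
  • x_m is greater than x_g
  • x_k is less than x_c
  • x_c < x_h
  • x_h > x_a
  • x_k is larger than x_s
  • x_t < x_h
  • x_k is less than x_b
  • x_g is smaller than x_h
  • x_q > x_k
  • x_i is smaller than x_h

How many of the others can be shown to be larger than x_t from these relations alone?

From x_t the given relations immediately reach x_i, x_h, x_m, x_p.
From those, x_j — 5 in total.
From those, x_e, x_b — 7 in total.
Nothing else is reachable above x_t; 7 in all.

7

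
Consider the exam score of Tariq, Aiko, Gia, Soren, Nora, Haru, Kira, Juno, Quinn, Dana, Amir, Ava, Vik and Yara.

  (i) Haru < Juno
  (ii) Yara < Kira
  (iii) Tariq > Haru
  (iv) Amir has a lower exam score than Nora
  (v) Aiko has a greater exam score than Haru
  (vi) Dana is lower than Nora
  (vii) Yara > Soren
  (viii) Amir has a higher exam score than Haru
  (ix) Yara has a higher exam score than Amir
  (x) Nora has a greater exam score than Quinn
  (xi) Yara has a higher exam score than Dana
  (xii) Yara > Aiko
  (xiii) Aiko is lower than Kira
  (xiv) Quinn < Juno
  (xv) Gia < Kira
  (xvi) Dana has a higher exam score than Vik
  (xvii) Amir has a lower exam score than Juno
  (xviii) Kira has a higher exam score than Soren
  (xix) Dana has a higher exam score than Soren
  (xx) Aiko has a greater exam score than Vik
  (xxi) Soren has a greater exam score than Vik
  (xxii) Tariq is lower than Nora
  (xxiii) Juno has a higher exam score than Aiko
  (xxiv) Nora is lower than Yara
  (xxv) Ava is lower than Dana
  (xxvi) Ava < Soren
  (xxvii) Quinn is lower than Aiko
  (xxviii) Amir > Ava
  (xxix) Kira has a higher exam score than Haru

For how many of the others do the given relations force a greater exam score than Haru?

7

The elements the relations force above Haru are Amir, Tariq, Aiko, Nora, Yara, Juno, Kira — no chain reaches any other.
That is 7.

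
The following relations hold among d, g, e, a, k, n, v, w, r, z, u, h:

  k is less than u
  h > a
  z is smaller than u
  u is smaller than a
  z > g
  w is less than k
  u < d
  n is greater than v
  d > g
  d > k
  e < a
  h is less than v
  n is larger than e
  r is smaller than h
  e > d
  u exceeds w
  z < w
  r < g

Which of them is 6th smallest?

Piecing the relations together gives one ordering: r < g < z < w < k < u < d < e < a < h < v < n.
Counting 6 from the smallest end gives u.

u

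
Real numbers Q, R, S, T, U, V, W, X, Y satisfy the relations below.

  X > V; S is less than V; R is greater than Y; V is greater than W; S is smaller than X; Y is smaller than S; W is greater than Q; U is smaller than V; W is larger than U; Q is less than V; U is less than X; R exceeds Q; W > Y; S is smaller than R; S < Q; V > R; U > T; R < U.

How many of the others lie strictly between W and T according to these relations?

The relations place T below W. An element lies strictly between them when it is forced above T and also forced below W.
Above T: {U, V, X}. Below W: {Y, S, Q, R, U}.
Intersection: {U} — 1.

1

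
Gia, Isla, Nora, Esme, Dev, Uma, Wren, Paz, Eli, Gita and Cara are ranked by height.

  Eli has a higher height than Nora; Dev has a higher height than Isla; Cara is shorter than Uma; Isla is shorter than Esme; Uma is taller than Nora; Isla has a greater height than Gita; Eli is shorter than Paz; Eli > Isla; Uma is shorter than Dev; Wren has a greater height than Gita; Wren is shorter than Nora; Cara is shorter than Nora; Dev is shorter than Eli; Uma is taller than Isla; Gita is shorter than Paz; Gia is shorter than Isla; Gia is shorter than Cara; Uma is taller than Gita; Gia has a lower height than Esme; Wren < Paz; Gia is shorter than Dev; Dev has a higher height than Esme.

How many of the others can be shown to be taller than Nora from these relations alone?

Directly above Nora: Uma, Eli.
One step further: Dev, Paz (4 so far).
Nothing else is reachable above Nora; 4 in all.

4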